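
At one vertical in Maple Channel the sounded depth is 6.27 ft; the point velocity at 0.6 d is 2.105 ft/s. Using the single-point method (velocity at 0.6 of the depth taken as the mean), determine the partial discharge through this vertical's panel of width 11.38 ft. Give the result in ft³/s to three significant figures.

150 ft³/s

v̄ = v₀.₆ = 2.105 ft/s
q = v̄ × d × w = 2.105 × 6.27 × 11.38 = 150.2 ft³/s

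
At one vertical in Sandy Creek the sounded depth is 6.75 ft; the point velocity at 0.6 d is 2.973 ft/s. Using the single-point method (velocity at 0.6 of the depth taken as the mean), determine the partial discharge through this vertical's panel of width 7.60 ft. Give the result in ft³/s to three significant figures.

153 ft³/s

v̄ = v₀.₆ = 2.973 ft/s
q = v̄ × d × w = 2.973 × 6.75 × 7.60 = 152.5 ft³/s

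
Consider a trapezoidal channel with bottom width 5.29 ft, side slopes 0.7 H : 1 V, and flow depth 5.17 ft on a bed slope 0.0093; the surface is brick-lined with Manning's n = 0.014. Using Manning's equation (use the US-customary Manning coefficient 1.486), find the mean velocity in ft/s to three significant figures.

A = (b + z·y)·y = (5.29 + 0.7×5.17)×5.17 = 46.06 ft²
P = b + 2y√(1+z²) = 5.29 + 2×5.17×√(1+0.7²) = 17.91 ft
R = A/P = 46.06/17.91 = 2.571 ft
Q = (1.486/n)·A·R^(2/3)·S^(1/2) = (1.486/0.014) × 46.06 × 2.571^(2/3) × 0.0093^(1/2) = 884.9 ft³/s
V = Q/A = 884.9/46.06 = 19.21 ft/s

19.2 ft/s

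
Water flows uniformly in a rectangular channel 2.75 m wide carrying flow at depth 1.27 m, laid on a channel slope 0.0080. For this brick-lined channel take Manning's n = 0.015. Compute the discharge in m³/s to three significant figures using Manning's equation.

15.8 m³/s

A = b·y = 2.75 × 1.27 = 3.493 m²
P = b + 2y = 2.75 + 2×1.27 = 5.290 m
R = A/P = 3.493/5.290 = 0.6602 m
Q = (1/n)·A·R^(2/3)·S^(1/2) = (1/0.015) × 3.493 × 0.6602^(2/3) × 0.0080^(1/2) = 15.79 m³/s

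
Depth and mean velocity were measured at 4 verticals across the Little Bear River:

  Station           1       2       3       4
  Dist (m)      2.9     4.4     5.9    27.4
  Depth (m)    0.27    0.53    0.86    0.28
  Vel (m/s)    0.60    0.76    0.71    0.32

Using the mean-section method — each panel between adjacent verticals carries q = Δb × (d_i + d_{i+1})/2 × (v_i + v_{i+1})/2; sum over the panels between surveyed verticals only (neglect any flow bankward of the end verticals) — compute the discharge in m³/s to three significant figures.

Panel 1-2: Δb = 1.5 m, d̄ = (0.27+0.53)/2 = 0.4, v̄ = (0.60+0.76)/2 = 0.68 → q = 1.5×0.4×0.68 = 0.4080 m³/s
Panel 2-3: Δb = 1.5 m, d̄ = (0.53+0.86)/2 = 0.695, v̄ = (0.76+0.71)/2 = 0.735 → q = 1.5×0.695×0.735 = 0.7662 m³/s
Panel 3-4: Δb = 21.5 m, d̄ = (0.86+0.28)/2 = 0.57, v̄ = (0.71+0.32)/2 = 0.515 → q = 21.5×0.57×0.515 = 6.311 m³/s
Q = Σ q = 7.486 m³/s

7.49 m³/s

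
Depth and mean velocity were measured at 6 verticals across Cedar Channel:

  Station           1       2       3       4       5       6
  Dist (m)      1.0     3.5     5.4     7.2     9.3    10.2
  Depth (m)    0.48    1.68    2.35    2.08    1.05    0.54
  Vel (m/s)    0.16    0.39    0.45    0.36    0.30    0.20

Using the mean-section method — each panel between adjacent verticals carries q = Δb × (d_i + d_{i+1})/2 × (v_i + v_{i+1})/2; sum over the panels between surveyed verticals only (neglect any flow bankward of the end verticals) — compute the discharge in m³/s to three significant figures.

Panel 1-2: Δb = 2.5 m, d̄ = (0.48+1.68)/2 = 1.08, v̄ = (0.16+0.39)/2 = 0.275 → q = 2.5×1.08×0.275 = 0.7425 m³/s
Panel 2-3: Δb = 1.9 m, d̄ = (1.68+2.35)/2 = 2.015, v̄ = (0.39+0.45)/2 = 0.42 → q = 1.9×2.015×0.42 = 1.608 m³/s
Panel 3-4: Δb = 1.8 m, d̄ = (2.35+2.08)/2 = 2.215, v̄ = (0.45+0.36)/2 = 0.405 → q = 1.8×2.215×0.405 = 1.615 m³/s
Panel 4-5: Δb = 2.1 m, d̄ = (2.08+1.05)/2 = 1.565, v̄ = (0.36+0.30)/2 = 0.33 → q = 2.1×1.565×0.33 = 1.085 m³/s
Panel 5-6: Δb = 0.9 m, d̄ = (1.05+0.54)/2 = 0.795, v̄ = (0.30+0.20)/2 = 0.25 → q = 0.9×0.795×0.25 = 0.1789 m³/s
Q = Σ q = 5.229 m³/s

5.23 m³/s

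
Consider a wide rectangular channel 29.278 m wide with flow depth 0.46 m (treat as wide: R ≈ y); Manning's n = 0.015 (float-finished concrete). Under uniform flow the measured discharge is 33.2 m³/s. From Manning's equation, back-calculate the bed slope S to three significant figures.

A = b·y = 29.278 × 0.46 = 13.47 m²
Wide channel: R ≈ y = 0.46 m
S = (Q·n / (1·A·R^(2/3)))² = (33.2×0.015 / (1×13.47×0.5959))² = 0.003850

0.00385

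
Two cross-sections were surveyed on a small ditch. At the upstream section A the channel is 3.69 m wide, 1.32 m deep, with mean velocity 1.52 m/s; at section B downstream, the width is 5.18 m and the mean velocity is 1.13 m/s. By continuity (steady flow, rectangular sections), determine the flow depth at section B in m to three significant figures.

Q = A₁V₁ = (3.69×1.32) × 1.52 = 7.404 m³/s
d₂ = Q/(b₂ V₂) = 7.404/(5.18×1.13) = 1.265 m

1.26 m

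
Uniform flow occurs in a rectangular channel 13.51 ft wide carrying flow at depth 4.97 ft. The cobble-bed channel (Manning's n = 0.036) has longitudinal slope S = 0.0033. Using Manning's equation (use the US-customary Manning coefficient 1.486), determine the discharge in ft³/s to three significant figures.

321 ft³/s

A = b·y = 13.51 × 4.97 = 67.14 ft²
P = b + 2y = 13.51 + 2×4.97 = 23.45 ft
R = A/P = 67.14/23.45 = 2.863 ft
Q = (1.486/n)·A·R^(2/3)·S^(1/2) = (1.486/0.036) × 67.14 × 2.863^(2/3) × 0.0033^(1/2) = 321.0 ft³/s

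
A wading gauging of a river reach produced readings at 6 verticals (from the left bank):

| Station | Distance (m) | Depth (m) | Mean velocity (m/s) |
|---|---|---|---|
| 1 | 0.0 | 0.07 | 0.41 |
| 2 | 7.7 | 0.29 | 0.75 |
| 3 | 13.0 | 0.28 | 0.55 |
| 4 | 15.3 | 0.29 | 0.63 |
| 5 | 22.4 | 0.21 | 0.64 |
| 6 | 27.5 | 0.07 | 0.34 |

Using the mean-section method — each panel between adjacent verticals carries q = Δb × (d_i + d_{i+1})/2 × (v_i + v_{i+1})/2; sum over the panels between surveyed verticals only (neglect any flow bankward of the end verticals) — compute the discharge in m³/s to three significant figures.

3.65 m³/s

Panel 1-2: Δb = 7.7 m, d̄ = (0.07+0.29)/2 = 0.18, v̄ = (0.41+0.75)/2 = 0.58 → q = 7.7×0.18×0.58 = 0.8039 m³/s
Panel 2-3: Δb = 5.3 m, d̄ = (0.29+0.28)/2 = 0.285, v̄ = (0.75+0.55)/2 = 0.65 → q = 5.3×0.285×0.65 = 0.9818 m³/s
Panel 3-4: Δb = 2.3 m, d̄ = (0.28+0.29)/2 = 0.285, v̄ = (0.55+0.63)/2 = 0.59 → q = 2.3×0.285×0.59 = 0.3867 m³/s
Panel 4-5: Δb = 7.1 m, d̄ = (0.29+0.21)/2 = 0.25, v̄ = (0.63+0.64)/2 = 0.635 → q = 7.1×0.25×0.635 = 1.127 m³/s
Panel 5-6: Δb = 5.1 m, d̄ = (0.21+0.07)/2 = 0.14, v̄ = (0.64+0.34)/2 = 0.49 → q = 5.1×0.14×0.49 = 0.3499 m³/s
Q = Σ q = 3.649 m³/s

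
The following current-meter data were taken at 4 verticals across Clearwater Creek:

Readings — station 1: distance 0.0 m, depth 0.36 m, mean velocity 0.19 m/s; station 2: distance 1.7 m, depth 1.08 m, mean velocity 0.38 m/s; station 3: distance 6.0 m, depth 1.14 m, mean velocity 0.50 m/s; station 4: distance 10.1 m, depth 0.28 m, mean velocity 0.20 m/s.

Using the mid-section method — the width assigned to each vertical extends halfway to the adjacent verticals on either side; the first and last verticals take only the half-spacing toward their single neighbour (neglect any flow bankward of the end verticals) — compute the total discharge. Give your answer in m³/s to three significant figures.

3.80 m³/s

w_1 = (1.7 − 0.0)/2 = 0.85 m; q_1 = 0.19 × 0.36 × 0.85 = 0.05814 m³/s
w_2 = (6.0 − 0.0)/2 = 3 m; q_2 = 0.38 × 1.08 × 3 = 1.231 m³/s
w_3 = (10.1 − 1.7)/2 = 4.2 m; q_3 = 0.50 × 1.14 × 4.2 = 2.394 m³/s
w_4 = (10.1 − 6.0)/2 = 2.05 m; q_4 = 0.20 × 0.28 × 2.05 = 0.1148 m³/s
Q = Σ qᵢ = 3.798 m³/s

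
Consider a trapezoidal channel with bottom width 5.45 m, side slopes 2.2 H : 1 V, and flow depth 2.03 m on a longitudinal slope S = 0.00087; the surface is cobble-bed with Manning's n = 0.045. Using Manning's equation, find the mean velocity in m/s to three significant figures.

A = (b + z·y)·y = (5.45 + 2.2×2.03)×2.03 = 20.13 m²
P = b + 2y√(1+z²) = 5.45 + 2×2.03×√(1+2.2²) = 15.26 m
R = A/P = 20.13/15.26 = 1.319 m
Q = (1/n)·A·R^(2/3)·S^(1/2) = (1/0.045) × 20.13 × 1.319^(2/3) × 0.00087^(1/2) = 15.87 m³/s
V = Q/A = 15.87/20.13 = 0.7883 m/s

0.788 m/s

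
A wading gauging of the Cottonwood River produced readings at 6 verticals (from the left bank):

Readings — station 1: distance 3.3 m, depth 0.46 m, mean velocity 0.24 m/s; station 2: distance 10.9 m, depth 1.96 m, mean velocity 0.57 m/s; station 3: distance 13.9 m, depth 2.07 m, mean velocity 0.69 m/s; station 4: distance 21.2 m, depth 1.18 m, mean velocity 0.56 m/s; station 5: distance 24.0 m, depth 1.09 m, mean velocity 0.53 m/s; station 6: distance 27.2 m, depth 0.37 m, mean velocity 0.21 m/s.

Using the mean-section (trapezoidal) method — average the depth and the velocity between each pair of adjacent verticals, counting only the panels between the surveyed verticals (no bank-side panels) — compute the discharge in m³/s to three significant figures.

Panel 1-2: Δb = 7.6 m, d̄ = (0.46+1.96)/2 = 1.21, v̄ = (0.24+0.57)/2 = 0.405 → q = 7.6×1.21×0.405 = 3.724 m³/s
Panel 2-3: Δb = 3 m, d̄ = (1.96+2.07)/2 = 2.015, v̄ = (0.57+0.69)/2 = 0.63 → q = 3×2.015×0.63 = 3.808 m³/s
Panel 3-4: Δb = 7.3 m, d̄ = (2.07+1.18)/2 = 1.625, v̄ = (0.69+0.56)/2 = 0.625 → q = 7.3×1.625×0.625 = 7.414 m³/s
Panel 4-5: Δb = 2.8 m, d̄ = (1.18+1.09)/2 = 1.135, v̄ = (0.56+0.53)/2 = 0.545 → q = 2.8×1.135×0.545 = 1.732 m³/s
Panel 5-6: Δb = 3.2 m, d̄ = (1.09+0.37)/2 = 0.73, v̄ = (0.53+0.21)/2 = 0.37 → q = 3.2×0.73×0.37 = 0.8643 m³/s
Q = Σ q = 17.54 m³/s

17.5 m³/s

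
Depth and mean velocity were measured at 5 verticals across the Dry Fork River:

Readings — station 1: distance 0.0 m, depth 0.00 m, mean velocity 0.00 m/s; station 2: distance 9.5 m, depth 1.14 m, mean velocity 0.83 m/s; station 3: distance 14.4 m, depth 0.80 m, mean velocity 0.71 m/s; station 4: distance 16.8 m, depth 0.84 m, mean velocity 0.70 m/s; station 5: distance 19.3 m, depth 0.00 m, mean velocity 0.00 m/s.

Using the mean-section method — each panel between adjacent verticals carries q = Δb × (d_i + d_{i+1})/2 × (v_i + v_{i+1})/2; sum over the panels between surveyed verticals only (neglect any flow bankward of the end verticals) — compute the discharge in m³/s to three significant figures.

7.66 m³/s

Panel 1-2: Δb = 9.5 m, d̄ = (0.00+1.14)/2 = 0.57, v̄ = (0.00+0.83)/2 = 0.415 → q = 9.5×0.57×0.415 = 2.247 m³/s
Panel 2-3: Δb = 4.9 m, d̄ = (1.14+0.80)/2 = 0.97, v̄ = (0.83+0.71)/2 = 0.77 → q = 4.9×0.97×0.77 = 3.660 m³/s
Panel 3-4: Δb = 2.4 m, d̄ = (0.80+0.84)/2 = 0.82, v̄ = (0.71+0.70)/2 = 0.705 → q = 2.4×0.82×0.705 = 1.387 m³/s
Panel 4-5: Δb = 2.5 m, d̄ = (0.84+0.00)/2 = 0.42, v̄ = (0.70+0.00)/2 = 0.35 → q = 2.5×0.42×0.35 = 0.3675 m³/s
Q = Σ q = 7.662 m³/s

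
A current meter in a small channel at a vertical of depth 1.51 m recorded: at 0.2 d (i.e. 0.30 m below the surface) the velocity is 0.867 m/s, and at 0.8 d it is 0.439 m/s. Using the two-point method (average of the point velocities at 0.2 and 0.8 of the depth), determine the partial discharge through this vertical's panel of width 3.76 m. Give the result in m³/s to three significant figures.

v̄ = (0.867 + 0.439) / 2 = 0.6530 m/s
q = v̄ × d × w = 0.6530 × 1.51 × 3.76 = 3.707 m³/s

3.71 m³/s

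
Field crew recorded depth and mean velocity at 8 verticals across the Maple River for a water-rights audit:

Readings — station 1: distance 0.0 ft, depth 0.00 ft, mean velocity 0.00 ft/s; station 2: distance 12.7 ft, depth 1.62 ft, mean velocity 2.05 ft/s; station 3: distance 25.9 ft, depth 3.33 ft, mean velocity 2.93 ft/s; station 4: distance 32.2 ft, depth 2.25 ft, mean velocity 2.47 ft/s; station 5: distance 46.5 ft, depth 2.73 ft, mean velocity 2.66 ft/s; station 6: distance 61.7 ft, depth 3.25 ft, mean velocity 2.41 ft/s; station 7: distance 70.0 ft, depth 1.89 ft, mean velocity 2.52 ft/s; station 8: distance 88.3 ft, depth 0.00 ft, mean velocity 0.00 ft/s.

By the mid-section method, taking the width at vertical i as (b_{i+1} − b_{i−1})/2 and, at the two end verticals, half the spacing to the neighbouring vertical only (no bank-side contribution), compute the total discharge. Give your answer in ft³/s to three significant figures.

458 ft³/s

w_2 = (25.9 − 0.0)/2 = 12.95 ft; q_2 = 2.05 × 1.62 × 12.95 = 43.01 ft³/s
w_3 = (32.2 − 12.7)/2 = 9.75 ft; q_3 = 2.93 × 3.33 × 9.75 = 95.13 ft³/s
w_4 = (46.5 − 25.9)/2 = 10.3 ft; q_4 = 2.47 × 2.25 × 10.3 = 57.24 ft³/s
w_5 = (61.7 − 32.2)/2 = 14.75 ft; q_5 = 2.66 × 2.73 × 14.75 = 107.1 ft³/s
w_6 = (70.0 − 46.5)/2 = 11.75 ft; q_6 = 2.41 × 3.25 × 11.75 = 92.03 ft³/s
w_7 = (88.3 − 61.7)/2 = 13.3 ft; q_7 = 2.52 × 1.89 × 13.3 = 63.35 ft³/s
Stations 1, 8 contribute zero (depth or velocity is 0).
Q = Σ qᵢ = 457.9 ft³/s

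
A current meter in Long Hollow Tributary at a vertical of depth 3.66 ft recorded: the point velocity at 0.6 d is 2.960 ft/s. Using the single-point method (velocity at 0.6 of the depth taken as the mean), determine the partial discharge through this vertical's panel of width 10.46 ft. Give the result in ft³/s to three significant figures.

113 ft³/s

v̄ = v₀.₆ = 2.960 ft/s
q = v̄ × d × w = 2.960 × 3.66 × 10.46 = 113.3 ft³/s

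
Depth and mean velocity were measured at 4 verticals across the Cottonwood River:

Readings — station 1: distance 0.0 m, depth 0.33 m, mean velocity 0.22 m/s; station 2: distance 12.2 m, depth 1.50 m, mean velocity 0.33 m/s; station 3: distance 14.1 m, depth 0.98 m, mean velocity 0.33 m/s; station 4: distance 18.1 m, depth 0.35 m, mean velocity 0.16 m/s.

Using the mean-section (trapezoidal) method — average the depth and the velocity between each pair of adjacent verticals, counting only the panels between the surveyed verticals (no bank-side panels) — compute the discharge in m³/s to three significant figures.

Panel 1-2: Δb = 12.2 m, d̄ = (0.33+1.50)/2 = 0.915, v̄ = (0.22+0.33)/2 = 0.275 → q = 12.2×0.915×0.275 = 3.070 m³/s
Panel 2-3: Δb = 1.9 m, d̄ = (1.50+0.98)/2 = 1.24, v̄ = (0.33+0.33)/2 = 0.33 → q = 1.9×1.24×0.33 = 0.7775 m³/s
Panel 3-4: Δb = 4 m, d̄ = (0.98+0.35)/2 = 0.665, v̄ = (0.33+0.16)/2 = 0.245 → q = 4×0.665×0.245 = 0.6517 m³/s
Q = Σ q = 4.499 m³/s

4.50 m³/s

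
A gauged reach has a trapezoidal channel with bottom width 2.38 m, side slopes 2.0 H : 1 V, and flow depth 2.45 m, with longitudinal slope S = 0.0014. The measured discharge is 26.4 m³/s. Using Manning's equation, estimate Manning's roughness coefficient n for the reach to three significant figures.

0.0307

A = (b + z·y)·y = (2.38 + 2.0×2.45)×2.45 = 17.84 m²
P = b + 2y√(1+z²) = 2.38 + 2×2.45×√(1+2.0²) = 13.34 m
R = A/P = 17.84/13.34 = 1.337 m
n = (1/Q)·A·R^(2/3)·S^(1/2) = (1/26.4) × 17.84 × 1.214 × 0.03742 = 0.03068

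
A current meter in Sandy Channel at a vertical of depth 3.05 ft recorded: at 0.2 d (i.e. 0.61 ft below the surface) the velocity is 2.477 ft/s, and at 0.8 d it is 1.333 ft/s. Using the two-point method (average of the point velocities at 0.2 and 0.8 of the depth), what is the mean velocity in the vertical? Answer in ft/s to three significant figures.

1.91 ft/s

v̄ = (2.477 + 1.333) / 2 = 1.905 ft/s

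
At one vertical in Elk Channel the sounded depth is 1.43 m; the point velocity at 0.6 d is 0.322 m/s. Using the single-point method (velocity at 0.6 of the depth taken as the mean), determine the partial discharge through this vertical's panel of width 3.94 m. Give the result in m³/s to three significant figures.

v̄ = v₀.₆ = 0.322 m/s
q = v̄ × d × w = 0.3220 × 1.43 × 3.94 = 1.814 m³/s

1.81 m³/s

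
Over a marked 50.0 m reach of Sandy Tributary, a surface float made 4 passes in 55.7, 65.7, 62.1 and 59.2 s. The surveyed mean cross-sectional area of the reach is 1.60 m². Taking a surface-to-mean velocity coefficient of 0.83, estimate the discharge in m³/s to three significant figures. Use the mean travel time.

1.09 m³/s

t̄ = (55.7 + 65.7 + 62.1 + 59.2) / 4 = 60.675 s
v_surface = L / t̄ = 50.0 / 60.675 = 0.8241 m/s
v_mean = 0.83 × 0.8241 = 0.6840 m/s
Q = A × v_mean = 1.60 × 0.6840 = 1.094 m³/s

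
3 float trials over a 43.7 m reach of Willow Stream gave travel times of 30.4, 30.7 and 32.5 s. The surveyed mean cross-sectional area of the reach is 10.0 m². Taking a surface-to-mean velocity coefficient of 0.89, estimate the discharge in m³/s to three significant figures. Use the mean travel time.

t̄ = (30.4 + 30.7 + 32.5) / 3 = 31.2 s
v_surface = L / t̄ = 43.7 / 31.2 = 1.401 m/s
v_mean = 0.89 × 1.401 = 1.247 m/s
Q = A × v_mean = 10.0 × 1.247 = 12.47 m³/s

12.5 m³/s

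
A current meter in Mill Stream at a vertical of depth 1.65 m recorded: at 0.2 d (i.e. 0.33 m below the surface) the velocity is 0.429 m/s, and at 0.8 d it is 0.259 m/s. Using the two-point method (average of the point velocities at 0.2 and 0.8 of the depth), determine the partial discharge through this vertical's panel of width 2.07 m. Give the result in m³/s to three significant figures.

v̄ = (0.429 + 0.259) / 2 = 0.3440 m/s
q = v̄ × d × w = 0.3440 × 1.65 × 2.07 = 1.175 m³/s

1.17 m³/s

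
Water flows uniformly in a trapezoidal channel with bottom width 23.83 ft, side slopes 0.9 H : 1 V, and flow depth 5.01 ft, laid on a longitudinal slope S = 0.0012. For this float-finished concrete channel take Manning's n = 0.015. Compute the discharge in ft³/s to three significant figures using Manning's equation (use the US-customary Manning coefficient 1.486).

A = (b + z·y)·y = (23.83 + 0.9×5.01)×5.01 = 142.0 ft²
P = b + 2y√(1+z²) = 23.83 + 2×5.01×√(1+0.9²) = 37.31 ft
R = A/P = 142.0/37.31 = 3.805 ft
Q = (1.486/n)·A·R^(2/3)·S^(1/2) = (1.486/0.015) × 142.0 × 3.805^(2/3) × 0.0012^(1/2) = 1188 ft³/s

1190 ft³/s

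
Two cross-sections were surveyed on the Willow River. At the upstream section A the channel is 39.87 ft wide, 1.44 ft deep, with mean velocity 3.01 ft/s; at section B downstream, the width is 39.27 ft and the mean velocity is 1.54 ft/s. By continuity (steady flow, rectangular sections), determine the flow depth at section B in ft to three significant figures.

Q = A₁V₁ = (39.87×1.44) × 3.01 = 172.8 ft³/s
d₂ = Q/(b₂ V₂) = 172.8/(39.27×1.54) = 2.858 ft

2.86 ft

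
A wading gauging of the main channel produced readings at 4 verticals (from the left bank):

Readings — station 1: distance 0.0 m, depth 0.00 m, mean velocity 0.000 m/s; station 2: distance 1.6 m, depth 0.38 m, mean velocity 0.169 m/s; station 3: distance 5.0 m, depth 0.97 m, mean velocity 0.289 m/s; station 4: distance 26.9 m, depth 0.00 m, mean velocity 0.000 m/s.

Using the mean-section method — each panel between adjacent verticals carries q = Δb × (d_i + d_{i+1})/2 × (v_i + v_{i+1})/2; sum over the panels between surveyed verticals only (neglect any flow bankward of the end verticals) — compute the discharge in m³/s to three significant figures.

2.09 m³/s

Panel 1-2: Δb = 1.6 m, d̄ = (0.00+0.38)/2 = 0.19, v̄ = (0.000+0.169)/2 = 0.0845 → q = 1.6×0.19×0.0845 = 0.02569 m³/s
Panel 2-3: Δb = 3.4 m, d̄ = (0.38+0.97)/2 = 0.675, v̄ = (0.169+0.289)/2 = 0.229 → q = 3.4×0.675×0.229 = 0.5256 m³/s
Panel 3-4: Δb = 21.9 m, d̄ = (0.97+0.00)/2 = 0.485, v̄ = (0.289+0.000)/2 = 0.1445 → q = 21.9×0.485×0.1445 = 1.535 m³/s
Q = Σ q = 2.086 m³/s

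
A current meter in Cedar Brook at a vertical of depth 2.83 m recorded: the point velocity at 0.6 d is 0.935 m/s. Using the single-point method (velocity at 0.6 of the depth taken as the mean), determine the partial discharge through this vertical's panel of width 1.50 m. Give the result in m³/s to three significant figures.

v̄ = v₀.₆ = 0.935 m/s
q = v̄ × d × w = 0.9350 × 2.83 × 1.50 = 3.969 m³/s

3.97 m³/s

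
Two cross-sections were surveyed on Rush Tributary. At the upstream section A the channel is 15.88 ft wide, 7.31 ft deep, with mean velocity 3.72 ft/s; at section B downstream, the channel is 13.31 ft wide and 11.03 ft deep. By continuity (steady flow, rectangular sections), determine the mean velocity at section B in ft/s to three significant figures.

Q = A₁V₁ = (15.88×7.31) × 3.72 = 431.8 ft³/s
A₂ = 13.31 × 11.03 = 146.8 ft²
V₂ = Q/A₂ = 431.8/146.8 = 2.941 ft/s

2.94 ft/s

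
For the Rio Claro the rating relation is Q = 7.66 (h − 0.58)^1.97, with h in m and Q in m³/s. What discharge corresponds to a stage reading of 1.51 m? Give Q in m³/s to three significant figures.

Q = 7.66 × (1.51 − 0.58)^1.97 = 7.66 × 0.93^1.97 = 6.640 m³/s

6.64 m³/s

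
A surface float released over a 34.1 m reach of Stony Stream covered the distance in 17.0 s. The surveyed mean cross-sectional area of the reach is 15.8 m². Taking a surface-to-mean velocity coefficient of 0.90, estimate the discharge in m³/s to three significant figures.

28.5 m³/s

v_surface = L / t̄ = 34.1 / 17 = 2.006 m/s
v_mean = 0.90 × 2.006 = 1.805 m/s
Q = A × v_mean = 15.8 × 1.805 = 28.52 m³/s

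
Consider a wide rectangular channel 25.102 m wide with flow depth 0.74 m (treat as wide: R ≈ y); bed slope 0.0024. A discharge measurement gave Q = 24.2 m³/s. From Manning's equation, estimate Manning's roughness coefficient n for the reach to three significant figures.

A = b·y = 25.102 × 0.74 = 18.58 m²
Wide channel: R ≈ y = 0.74 m
n = (1/Q)·A·R^(2/3)·S^(1/2) = (1/24.2) × 18.58 × 0.8181 × 0.04899 = 0.03076

0.0308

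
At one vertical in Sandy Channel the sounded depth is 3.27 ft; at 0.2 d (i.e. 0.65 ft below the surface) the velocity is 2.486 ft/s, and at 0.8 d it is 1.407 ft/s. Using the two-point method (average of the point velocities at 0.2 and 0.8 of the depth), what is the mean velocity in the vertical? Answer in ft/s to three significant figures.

v̄ = (2.486 + 1.407) / 2 = 1.947 ft/s

1.95 ft/s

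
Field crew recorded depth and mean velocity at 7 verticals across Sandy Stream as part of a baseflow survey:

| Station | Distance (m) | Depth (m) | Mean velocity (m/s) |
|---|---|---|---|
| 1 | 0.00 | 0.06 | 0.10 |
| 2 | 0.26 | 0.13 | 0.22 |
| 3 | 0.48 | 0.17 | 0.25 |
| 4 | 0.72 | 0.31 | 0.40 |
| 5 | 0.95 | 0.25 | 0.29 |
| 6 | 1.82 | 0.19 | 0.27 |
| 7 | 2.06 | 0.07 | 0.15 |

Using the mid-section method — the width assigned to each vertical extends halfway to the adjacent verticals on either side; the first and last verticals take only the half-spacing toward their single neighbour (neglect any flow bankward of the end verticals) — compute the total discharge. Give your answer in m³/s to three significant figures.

0.116 m³/s

w_1 = (0.26 − 0.00)/2 = 0.13 m; q_1 = 0.10 × 0.06 × 0.13 = 0.0007800 m³/s
w_2 = (0.48 − 0.00)/2 = 0.24 m; q_2 = 0.22 × 0.13 × 0.24 = 0.006864 m³/s
w_3 = (0.72 − 0.26)/2 = 0.23 m; q_3 = 0.25 × 0.17 × 0.23 = 0.009775 m³/s
w_4 = (0.95 − 0.48)/2 = 0.235 m; q_4 = 0.40 × 0.31 × 0.235 = 0.02914 m³/s
w_5 = (1.82 − 0.72)/2 = 0.55 m; q_5 = 0.29 × 0.25 × 0.55 = 0.03988 m³/s
w_6 = (2.06 − 0.95)/2 = 0.555 m; q_6 = 0.27 × 0.19 × 0.555 = 0.02847 m³/s
w_7 = (2.06 − 1.82)/2 = 0.12 m; q_7 = 0.15 × 0.07 × 0.12 = 0.001260 m³/s
Q = Σ qᵢ = 0.1162 m³/s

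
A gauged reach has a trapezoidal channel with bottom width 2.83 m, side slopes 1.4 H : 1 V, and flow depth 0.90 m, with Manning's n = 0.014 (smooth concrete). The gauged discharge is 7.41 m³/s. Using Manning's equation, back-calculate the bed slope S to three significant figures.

0.00150

A = (b + z·y)·y = (2.83 + 1.4×0.90)×0.90 = 3.681 m²
P = b + 2y√(1+z²) = 2.83 + 2×0.90×√(1+1.4²) = 5.927 m
R = A/P = 3.681/5.927 = 0.6211 m
S = (Q·n / (1·A·R^(2/3)))² = (7.41×0.014 / (1×3.681×0.7279))² = 0.001499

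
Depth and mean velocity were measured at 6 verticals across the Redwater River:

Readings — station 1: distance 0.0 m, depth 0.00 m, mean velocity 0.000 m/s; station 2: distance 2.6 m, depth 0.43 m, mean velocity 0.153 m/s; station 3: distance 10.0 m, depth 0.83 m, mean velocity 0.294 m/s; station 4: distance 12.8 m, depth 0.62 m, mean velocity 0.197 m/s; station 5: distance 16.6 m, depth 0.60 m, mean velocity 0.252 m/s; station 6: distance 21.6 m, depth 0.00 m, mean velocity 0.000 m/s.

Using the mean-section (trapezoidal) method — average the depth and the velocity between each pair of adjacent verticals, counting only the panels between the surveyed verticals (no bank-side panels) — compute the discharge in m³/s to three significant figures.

Panel 1-2: Δb = 2.6 m, d̄ = (0.00+0.43)/2 = 0.215, v̄ = (0.000+0.153)/2 = 0.0765 → q = 2.6×0.215×0.0765 = 0.04276 m³/s
Panel 2-3: Δb = 7.4 m, d̄ = (0.43+0.83)/2 = 0.63, v̄ = (0.153+0.294)/2 = 0.2235 → q = 7.4×0.63×0.2235 = 1.042 m³/s
Panel 3-4: Δb = 2.8 m, d̄ = (0.83+0.62)/2 = 0.725, v̄ = (0.294+0.197)/2 = 0.2455 → q = 2.8×0.725×0.2455 = 0.4984 m³/s
Panel 4-5: Δb = 3.8 m, d̄ = (0.62+0.60)/2 = 0.61, v̄ = (0.197+0.252)/2 = 0.2245 → q = 3.8×0.61×0.2245 = 0.5204 m³/s
Panel 5-6: Δb = 5 m, d̄ = (0.60+0.00)/2 = 0.3, v̄ = (0.252+0.000)/2 = 0.126 → q = 5×0.3×0.126 = 0.1890 m³/s
Q = Σ q = 2.292 m³/s

2.29 m³/s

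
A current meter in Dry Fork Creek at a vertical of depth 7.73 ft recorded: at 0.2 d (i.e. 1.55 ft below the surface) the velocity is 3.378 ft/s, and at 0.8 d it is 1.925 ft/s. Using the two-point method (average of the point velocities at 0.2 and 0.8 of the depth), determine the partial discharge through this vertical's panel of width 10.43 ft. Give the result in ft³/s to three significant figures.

v̄ = (3.378 + 1.925) / 2 = 2.652 ft/s
q = v̄ × d × w = 2.652 × 7.73 × 10.43 = 213.8 ft³/s

214 ft³/s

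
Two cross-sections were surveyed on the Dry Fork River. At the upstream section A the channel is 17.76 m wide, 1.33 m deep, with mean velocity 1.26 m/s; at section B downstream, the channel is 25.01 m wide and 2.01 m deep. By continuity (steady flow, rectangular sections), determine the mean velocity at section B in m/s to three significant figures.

Q = A₁V₁ = (17.76×1.33) × 1.26 = 29.76 m³/s
A₂ = 25.01 × 2.01 = 50.27 m²
V₂ = Q/A₂ = 29.76/50.27 = 0.5920 m/s

0.592 m/s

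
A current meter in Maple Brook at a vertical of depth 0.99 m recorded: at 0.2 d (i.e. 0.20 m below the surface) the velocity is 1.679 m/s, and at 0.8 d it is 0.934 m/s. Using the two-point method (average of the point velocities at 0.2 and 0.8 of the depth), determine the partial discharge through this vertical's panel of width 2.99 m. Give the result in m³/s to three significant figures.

v̄ = (1.679 + 0.934) / 2 = 1.307 m/s
q = v̄ × d × w = 1.307 × 0.99 × 2.99 = 3.867 m³/s

3.87 m³/s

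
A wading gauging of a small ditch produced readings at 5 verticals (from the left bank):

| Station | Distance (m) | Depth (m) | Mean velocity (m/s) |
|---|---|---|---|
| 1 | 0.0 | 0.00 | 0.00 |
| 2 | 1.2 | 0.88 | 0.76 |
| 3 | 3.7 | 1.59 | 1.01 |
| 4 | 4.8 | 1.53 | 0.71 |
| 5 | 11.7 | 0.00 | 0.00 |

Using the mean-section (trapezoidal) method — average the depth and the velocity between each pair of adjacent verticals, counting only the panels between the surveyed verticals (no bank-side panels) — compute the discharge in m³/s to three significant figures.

Panel 1-2: Δb = 1.2 m, d̄ = (0.00+0.88)/2 = 0.44, v̄ = (0.00+0.76)/2 = 0.38 → q = 1.2×0.44×0.38 = 0.2006 m³/s
Panel 2-3: Δb = 2.5 m, d̄ = (0.88+1.59)/2 = 1.235, v̄ = (0.76+1.01)/2 = 0.885 → q = 2.5×1.235×0.885 = 2.732 m³/s
Panel 3-4: Δb = 1.1 m, d̄ = (1.59+1.53)/2 = 1.56, v̄ = (1.01+0.71)/2 = 0.86 → q = 1.1×1.56×0.86 = 1.476 m³/s
Panel 4-5: Δb = 6.9 m, d̄ = (1.53+0.00)/2 = 0.765, v̄ = (0.71+0.00)/2 = 0.355 → q = 6.9×0.765×0.355 = 1.874 m³/s
Q = Σ q = 6.283 m³/s

6.28 m³/s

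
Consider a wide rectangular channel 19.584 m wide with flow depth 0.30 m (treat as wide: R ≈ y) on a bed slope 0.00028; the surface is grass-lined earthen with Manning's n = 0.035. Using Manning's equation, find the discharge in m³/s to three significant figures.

A = b·y = 19.584 × 0.30 = 5.875 m²
Wide channel: R ≈ y = 0.30 m
Q = (1/n)·A·R^(2/3)·S^(1/2) = (1/0.035) × 5.875 × 0.3000^(2/3) × 0.00028^(1/2) = 1.259 m³/s

1.26 m³/s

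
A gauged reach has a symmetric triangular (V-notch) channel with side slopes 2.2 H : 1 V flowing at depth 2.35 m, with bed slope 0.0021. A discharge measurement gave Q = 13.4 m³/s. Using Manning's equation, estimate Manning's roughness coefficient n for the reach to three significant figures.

0.0435

A = z·y² = 2.2×2.35² = 12.15 m²
P = 2y√(1+z²) = 2×2.35×√(1+2.2²) = 11.36 m
R = A/P = 12.15/11.36 = 1.070 m
n = (1/Q)·A·R^(2/3)·S^(1/2) = (1/13.4) × 12.15 × 1.046 × 0.04583 = 0.04346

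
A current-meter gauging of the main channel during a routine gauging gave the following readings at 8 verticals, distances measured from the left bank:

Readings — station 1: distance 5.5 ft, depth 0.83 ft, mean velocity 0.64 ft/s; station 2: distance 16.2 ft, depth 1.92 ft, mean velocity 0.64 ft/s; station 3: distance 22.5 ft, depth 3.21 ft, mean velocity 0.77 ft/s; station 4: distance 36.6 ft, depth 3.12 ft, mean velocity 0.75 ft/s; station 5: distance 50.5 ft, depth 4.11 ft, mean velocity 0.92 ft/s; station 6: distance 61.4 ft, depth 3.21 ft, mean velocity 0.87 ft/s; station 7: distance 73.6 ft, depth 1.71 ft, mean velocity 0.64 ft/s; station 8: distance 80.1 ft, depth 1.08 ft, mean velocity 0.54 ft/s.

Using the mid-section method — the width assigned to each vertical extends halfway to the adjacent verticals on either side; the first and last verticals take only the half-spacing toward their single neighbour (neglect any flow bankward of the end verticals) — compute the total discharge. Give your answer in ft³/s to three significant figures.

w_1 = (16.2 − 5.5)/2 = 5.35 ft; q_1 = 0.64 × 0.83 × 5.35 = 2.842 ft³/s
w_2 = (22.5 − 5.5)/2 = 8.5 ft; q_2 = 0.64 × 1.92 × 8.5 = 10.44 ft³/s
w_3 = (36.6 − 16.2)/2 = 10.2 ft; q_3 = 0.77 × 3.21 × 10.2 = 25.21 ft³/s
w_4 = (50.5 − 22.5)/2 = 14 ft; q_4 = 0.75 × 3.12 × 14 = 32.76 ft³/s
w_5 = (61.4 − 36.6)/2 = 12.4 ft; q_5 = 0.92 × 4.11 × 12.4 = 46.89 ft³/s
w_6 = (73.6 − 50.5)/2 = 11.55 ft; q_6 = 0.87 × 3.21 × 11.55 = 32.26 ft³/s
w_7 = (80.1 − 61.4)/2 = 9.35 ft; q_7 = 0.64 × 1.71 × 9.35 = 10.23 ft³/s
w_8 = (80.1 − 73.6)/2 = 3.25 ft; q_8 = 0.54 × 1.08 × 3.25 = 1.895 ft³/s
Q = Σ qᵢ = 162.5 ft³/s

163 ft³/s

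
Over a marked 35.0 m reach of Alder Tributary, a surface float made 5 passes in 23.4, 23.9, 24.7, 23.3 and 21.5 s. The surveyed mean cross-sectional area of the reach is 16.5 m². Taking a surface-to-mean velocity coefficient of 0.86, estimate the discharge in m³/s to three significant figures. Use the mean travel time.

t̄ = (23.4 + 23.9 + 24.7 + 23.3 + 21.5) / 5 = 23.36 s
v_surface = L / t̄ = 35.0 / 23.36 = 1.498 m/s
v_mean = 0.86 × 1.498 = 1.289 m/s
Q = A × v_mean = 16.5 × 1.289 = 21.26 m³/s

21.3 m³/s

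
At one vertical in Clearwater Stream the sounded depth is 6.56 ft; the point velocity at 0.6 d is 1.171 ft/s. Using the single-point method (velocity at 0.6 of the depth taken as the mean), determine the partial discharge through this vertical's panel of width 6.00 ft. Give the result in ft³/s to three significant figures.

46.1 ft³/s

v̄ = v₀.₆ = 1.171 ft/s
q = v̄ × d × w = 1.171 × 6.56 × 6.00 = 46.09 ft³/s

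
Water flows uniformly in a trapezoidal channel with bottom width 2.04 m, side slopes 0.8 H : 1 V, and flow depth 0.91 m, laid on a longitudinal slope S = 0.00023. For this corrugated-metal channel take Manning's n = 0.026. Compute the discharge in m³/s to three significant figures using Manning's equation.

1.02 m³/s

A = (b + z·y)·y = (2.04 + 0.8×0.91)×0.91 = 2.519 m²
P = b + 2y√(1+z²) = 2.04 + 2×0.91×√(1+0.8²) = 4.371 m
R = A/P = 2.519/4.371 = 0.5763 m
Q = (1/n)·A·R^(2/3)·S^(1/2) = (1/0.026) × 2.519 × 0.5763^(2/3) × 0.00023^(1/2) = 1.017 m³/s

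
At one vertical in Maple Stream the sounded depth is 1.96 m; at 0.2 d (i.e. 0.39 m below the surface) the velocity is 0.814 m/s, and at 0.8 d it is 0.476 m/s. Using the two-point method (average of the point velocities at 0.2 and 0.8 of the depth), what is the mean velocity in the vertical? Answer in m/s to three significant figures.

0.645 m/s

v̄ = (0.814 + 0.476) / 2 = 0.6450 m/s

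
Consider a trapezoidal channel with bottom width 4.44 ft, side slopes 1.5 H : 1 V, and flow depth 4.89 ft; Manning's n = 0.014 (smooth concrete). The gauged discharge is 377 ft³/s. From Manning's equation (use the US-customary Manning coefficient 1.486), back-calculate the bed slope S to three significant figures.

A = (b + z·y)·y = (4.44 + 1.5×4.89)×4.89 = 57.58 ft²
P = b + 2y√(1+z²) = 4.44 + 2×4.89×√(1+1.5²) = 22.07 ft
R = A/P = 57.58/22.07 = 2.609 ft
S = (Q·n / (1.486·A·R^(2/3)))² = (377×0.014 / (1.486×57.58×1.895))² = 0.001060

0.00106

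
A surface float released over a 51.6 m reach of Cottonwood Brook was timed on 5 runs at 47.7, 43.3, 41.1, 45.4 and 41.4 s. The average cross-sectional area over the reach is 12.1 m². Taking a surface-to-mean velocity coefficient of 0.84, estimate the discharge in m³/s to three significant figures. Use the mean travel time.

12.0 m³/s

t̄ = (47.7 + 43.3 + 41.1 + 45.4 + 41.4) / 5 = 43.78 s
v_surface = L / t̄ = 51.6 / 43.78 = 1.179 m/s
v_mean = 0.84 × 1.179 = 0.9900 m/s
Q = A × v_mean = 12.1 × 0.9900 = 11.98 m³/s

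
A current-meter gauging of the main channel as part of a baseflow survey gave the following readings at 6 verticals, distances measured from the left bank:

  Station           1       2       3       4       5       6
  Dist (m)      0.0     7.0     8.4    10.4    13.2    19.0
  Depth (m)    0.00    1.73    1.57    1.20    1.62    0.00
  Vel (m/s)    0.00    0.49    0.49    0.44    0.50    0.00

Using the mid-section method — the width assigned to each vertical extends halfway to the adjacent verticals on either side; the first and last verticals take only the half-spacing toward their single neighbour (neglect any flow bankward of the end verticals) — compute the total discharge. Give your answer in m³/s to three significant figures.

9.62 m³/s

w_2 = (8.4 − 0.0)/2 = 4.2 m; q_2 = 0.49 × 1.73 × 4.2 = 3.560 m³/s
w_3 = (10.4 − 7.0)/2 = 1.7 m; q_3 = 0.49 × 1.57 × 1.7 = 1.308 m³/s
w_4 = (13.2 − 8.4)/2 = 2.4 m; q_4 = 0.44 × 1.20 × 2.4 = 1.267 m³/s
w_5 = (19.0 − 10.4)/2 = 4.3 m; q_5 = 0.50 × 1.62 × 4.3 = 3.483 m³/s
Stations 1, 6 contribute zero (depth or velocity is 0).
Q = Σ qᵢ = 9.618 m³/s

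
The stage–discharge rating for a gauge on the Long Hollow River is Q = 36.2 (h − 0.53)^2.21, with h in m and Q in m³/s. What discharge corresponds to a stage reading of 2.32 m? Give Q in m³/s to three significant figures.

131 m³/s

Q = 36.2 × (2.32 − 0.53)^2.21 = 36.2 × 1.79^2.21 = 131.1 m³/s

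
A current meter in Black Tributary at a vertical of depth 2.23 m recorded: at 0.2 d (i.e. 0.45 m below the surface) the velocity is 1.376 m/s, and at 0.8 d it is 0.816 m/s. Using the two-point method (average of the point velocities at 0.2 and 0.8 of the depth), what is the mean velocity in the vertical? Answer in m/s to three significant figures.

1.10 m/s

v̄ = (1.376 + 0.816) / 2 = 1.096 m/s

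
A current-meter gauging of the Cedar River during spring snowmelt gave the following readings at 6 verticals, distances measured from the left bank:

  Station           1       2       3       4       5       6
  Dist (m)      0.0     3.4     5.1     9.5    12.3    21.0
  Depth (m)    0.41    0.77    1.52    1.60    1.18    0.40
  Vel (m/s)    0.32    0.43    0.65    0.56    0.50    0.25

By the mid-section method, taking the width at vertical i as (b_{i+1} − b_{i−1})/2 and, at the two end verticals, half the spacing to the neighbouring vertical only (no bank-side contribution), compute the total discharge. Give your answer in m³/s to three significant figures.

w_1 = (3.4 − 0.0)/2 = 1.7 m; q_1 = 0.32 × 0.41 × 1.7 = 0.2230 m³/s
w_2 = (5.1 − 0.0)/2 = 2.55 m; q_2 = 0.43 × 0.77 × 2.55 = 0.8443 m³/s
w_3 = (9.5 − 3.4)/2 = 3.05 m; q_3 = 0.65 × 1.52 × 3.05 = 3.013 m³/s
w_4 = (12.3 − 5.1)/2 = 3.6 m; q_4 = 0.56 × 1.60 × 3.6 = 3.226 m³/s
w_5 = (21.0 − 9.5)/2 = 5.75 m; q_5 = 0.50 × 1.18 × 5.75 = 3.393 m³/s
w_6 = (21.0 − 12.3)/2 = 4.35 m; q_6 = 0.25 × 0.40 × 4.35 = 0.4350 m³/s
Q = Σ qᵢ = 11.13 m³/s

11.1 m³/s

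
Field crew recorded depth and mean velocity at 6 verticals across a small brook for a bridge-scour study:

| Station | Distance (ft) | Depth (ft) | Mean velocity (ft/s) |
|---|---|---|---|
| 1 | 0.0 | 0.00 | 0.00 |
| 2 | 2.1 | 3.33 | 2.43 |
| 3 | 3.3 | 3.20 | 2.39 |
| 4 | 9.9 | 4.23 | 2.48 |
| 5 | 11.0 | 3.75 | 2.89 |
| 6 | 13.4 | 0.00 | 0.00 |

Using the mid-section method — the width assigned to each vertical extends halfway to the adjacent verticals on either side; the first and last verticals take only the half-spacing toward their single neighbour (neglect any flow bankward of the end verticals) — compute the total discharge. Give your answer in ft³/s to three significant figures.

w_2 = (3.3 − 0.0)/2 = 1.65 ft; q_2 = 2.43 × 3.33 × 1.65 = 13.35 ft³/s
w_3 = (9.9 − 2.1)/2 = 3.9 ft; q_3 = 2.39 × 3.20 × 3.9 = 29.83 ft³/s
w_4 = (11.0 − 3.3)/2 = 3.85 ft; q_4 = 2.48 × 4.23 × 3.85 = 40.39 ft³/s
w_5 = (13.4 − 9.9)/2 = 1.75 ft; q_5 = 2.89 × 3.75 × 1.75 = 18.97 ft³/s
Stations 1, 6 contribute zero (depth or velocity is 0).
Q = Σ qᵢ = 102.5 ft³/s

103 ft³/s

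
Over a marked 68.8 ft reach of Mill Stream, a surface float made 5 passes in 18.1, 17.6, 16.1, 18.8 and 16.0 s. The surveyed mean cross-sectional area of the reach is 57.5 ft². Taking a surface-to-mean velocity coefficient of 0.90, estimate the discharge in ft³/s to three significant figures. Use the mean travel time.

206 ft³/s

t̄ = (18.1 + 17.6 + 16.1 + 18.8 + 16.0) / 5 = 17.32 s
v_surface = L / t̄ = 68.8 / 17.32 = 3.972 ft/s
v_mean = 0.90 × 3.972 = 3.575 ft/s
Q = A × v_mean = 57.5 × 3.575 = 205.6 ft³/s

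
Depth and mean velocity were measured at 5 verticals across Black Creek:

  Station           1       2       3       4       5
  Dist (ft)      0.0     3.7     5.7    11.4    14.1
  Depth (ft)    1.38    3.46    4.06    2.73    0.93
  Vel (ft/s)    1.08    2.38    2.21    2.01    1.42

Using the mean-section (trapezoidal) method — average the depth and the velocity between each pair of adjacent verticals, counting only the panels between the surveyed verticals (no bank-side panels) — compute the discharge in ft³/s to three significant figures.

Panel 1-2: Δb = 3.7 ft, d̄ = (1.38+3.46)/2 = 2.42, v̄ = (1.08+2.38)/2 = 1.73 → q = 3.7×2.42×1.73 = 15.49 ft³/s
Panel 2-3: Δb = 2 ft, d̄ = (3.46+4.06)/2 = 3.76, v̄ = (2.38+2.21)/2 = 2.295 → q = 2×3.76×2.295 = 17.26 ft³/s
Panel 3-4: Δb = 5.7 ft, d̄ = (4.06+2.73)/2 = 3.395, v̄ = (2.21+2.01)/2 = 2.11 → q = 5.7×3.395×2.11 = 40.83 ft³/s
Panel 4-5: Δb = 2.7 ft, d̄ = (2.73+0.93)/2 = 1.83, v̄ = (2.01+1.42)/2 = 1.715 → q = 2.7×1.83×1.715 = 8.474 ft³/s
Q = Σ q = 82.05 ft³/s

82.1 ft³/s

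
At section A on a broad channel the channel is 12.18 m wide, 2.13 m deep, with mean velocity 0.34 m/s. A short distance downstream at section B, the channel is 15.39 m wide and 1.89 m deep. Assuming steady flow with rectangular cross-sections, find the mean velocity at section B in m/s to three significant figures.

0.303 m/s

Q = A₁V₁ = (12.18×2.13) × 0.34 = 8.821 m³/s
A₂ = 15.39 × 1.89 = 29.09 m²
V₂ = Q/A₂ = 8.821/29.09 = 0.3033 m/s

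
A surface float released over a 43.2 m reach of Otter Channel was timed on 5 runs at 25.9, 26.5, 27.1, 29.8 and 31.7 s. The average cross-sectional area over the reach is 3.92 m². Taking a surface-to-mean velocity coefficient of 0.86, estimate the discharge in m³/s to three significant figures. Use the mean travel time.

5.16 m³/s

t̄ = (25.9 + 26.5 + 27.1 + 29.8 + 31.7) / 5 = 28.2 s
v_surface = L / t̄ = 43.2 / 28.2 = 1.532 m/s
v_mean = 0.86 × 1.532 = 1.317 m/s
Q = A × v_mean = 3.92 × 1.317 = 5.164 m³/s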